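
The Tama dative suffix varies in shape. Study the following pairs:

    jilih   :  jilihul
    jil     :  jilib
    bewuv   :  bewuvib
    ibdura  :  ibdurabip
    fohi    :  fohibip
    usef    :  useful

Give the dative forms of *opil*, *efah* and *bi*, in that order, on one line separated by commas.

opilib, efahul, bibip

Looking at the final sound of each stem: -ul when the stem ends in a voiceless consonant (*jilih*, *usef*); -ib when the stem ends in a voiced consonant (*jil*, *bewuv*); -bip when the stem ends in a vowel (*ibdura*, *fohi*).
The final sound of *opil* is /l/, which is a voiced consonant, so the suffix is -ib, giving *opilib*.
*efah* — final sound /h/ (a voiceless consonant) → -ul → *efahul*.
*bi* — final sound /i/ (a vowel) → -bip → *bibip*.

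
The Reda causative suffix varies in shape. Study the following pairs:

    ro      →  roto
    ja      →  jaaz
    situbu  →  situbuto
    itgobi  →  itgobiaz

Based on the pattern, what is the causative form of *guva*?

guvaaz

The suffix is conditioned by the last vowel: -to when the last vowel of the stem is a rounded vowel (*ro*, *situbu*); -az when the last vowel of the stem is an unrounded vowel (*ja*, *itgobi*).
*guva* — last vowel /a/ (an unrounded vowel) → -az → *guvaaz*.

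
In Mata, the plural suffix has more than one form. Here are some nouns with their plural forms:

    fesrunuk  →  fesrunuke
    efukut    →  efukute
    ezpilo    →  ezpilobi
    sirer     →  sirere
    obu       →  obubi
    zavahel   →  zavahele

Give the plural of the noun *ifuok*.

The pattern is consonant vs. vowel: -e when the stem ends in a consonant (*fesrunuk*, *efukut*, *sirer*, *zavahel*); -bi when the stem ends in a vowel (*ezpilo*, *obu*).
*ifuok*: final sound = /k/, a consonant → -e → *ifuoke*.

ifuoke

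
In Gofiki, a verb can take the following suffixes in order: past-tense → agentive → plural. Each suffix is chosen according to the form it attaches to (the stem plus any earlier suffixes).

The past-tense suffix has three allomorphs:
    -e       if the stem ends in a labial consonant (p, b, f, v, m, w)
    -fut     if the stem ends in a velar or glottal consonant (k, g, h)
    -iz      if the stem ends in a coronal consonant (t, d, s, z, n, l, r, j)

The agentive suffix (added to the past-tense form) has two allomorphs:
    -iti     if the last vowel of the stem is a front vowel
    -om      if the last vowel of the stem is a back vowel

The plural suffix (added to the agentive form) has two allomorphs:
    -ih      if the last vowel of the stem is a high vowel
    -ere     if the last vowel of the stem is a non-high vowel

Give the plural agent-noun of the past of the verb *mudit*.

The final consonant of *mudit* is /t/, which is coronal, so the past-tense suffix is -iz, giving *muditiz*.
The past-tense form *muditiz*: last vowel = /i/, a front vowel → -iti → *muditiziti*.
The agentive form *muditiziti* — last vowel /i/ (a high vowel) → -ih → *muditizitiih*.

muditizitiih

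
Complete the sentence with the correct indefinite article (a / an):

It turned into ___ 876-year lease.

an

The indefinite article is chosen by the initial *sound* of the following word, not its spelling.
The number *876* is spoken "eight hundred …", beginning with /eɪt/ — a vowel sound.
So the article is *an*: It turned into an 876-year lease.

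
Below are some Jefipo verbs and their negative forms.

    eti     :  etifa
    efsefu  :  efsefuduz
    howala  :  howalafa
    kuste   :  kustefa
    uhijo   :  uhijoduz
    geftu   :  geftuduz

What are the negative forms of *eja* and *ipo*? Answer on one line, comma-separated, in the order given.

The suffix is conditioned by the last vowel: -duz when the last vowel of the stem is a rounded vowel (*efsefu*, *uhijo*, *geftu*); -fa when the last vowel of the stem is an unrounded vowel (*eti*, *howala*, *kuste*).
The last vowel of *eja* is /a/, which is an unrounded vowel, so the suffix is -fa, giving *ejafa*.
*ipo* — last vowel /o/ (a rounded vowel) → -duz → *ipoduz*.

ejafa, ipoduz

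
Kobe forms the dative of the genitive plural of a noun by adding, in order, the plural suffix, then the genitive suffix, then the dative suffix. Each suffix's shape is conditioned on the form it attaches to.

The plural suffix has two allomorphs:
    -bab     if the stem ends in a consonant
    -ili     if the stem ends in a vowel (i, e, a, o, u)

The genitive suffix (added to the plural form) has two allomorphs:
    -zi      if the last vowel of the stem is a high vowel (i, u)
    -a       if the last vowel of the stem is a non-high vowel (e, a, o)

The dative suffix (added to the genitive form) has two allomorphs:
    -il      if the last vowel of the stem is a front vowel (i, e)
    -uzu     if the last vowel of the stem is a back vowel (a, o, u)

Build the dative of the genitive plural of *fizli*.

fizliiliziil

*fizli* — final sound /i/ (a vowel) → -ili → *fizliili*.
Since the last vowel of the plural form *fizliili* is /i/ (a high vowel), it takes -zi, giving *fizliilizi*.
The last vowel of the genitive form *fizliilizi* is /i/, which is a front vowel, so the dative suffix is -il, giving *fizliiliziil*.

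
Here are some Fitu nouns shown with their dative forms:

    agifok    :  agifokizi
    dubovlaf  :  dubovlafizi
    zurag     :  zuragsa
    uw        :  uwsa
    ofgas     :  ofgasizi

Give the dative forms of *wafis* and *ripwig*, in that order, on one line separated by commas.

wafisizi, ripwigsa

Looking at the final consonant of each stem: -izi when the stem ends in a voiceless consonant (*agifok*, *dubovlaf*, *ofgas*); -sa when the stem ends in a voiced consonant (*zurag*, *uw*).
Since the final consonant of *wafis* is /s/ (voiceless), it takes -izi, giving *wafisizi*.
The final consonant of *ripwig* is /g/, which is voiced, so the suffix is -sa, giving *ripwigsa*.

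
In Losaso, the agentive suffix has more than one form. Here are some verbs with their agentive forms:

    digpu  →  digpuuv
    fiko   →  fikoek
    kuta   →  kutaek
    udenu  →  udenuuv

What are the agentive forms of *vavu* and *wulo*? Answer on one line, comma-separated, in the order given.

The alternation tracks the last vowel of the stem — -uv when the last vowel of the stem is a high vowel (*digpu*, *udenu*); -ek when the last vowel of the stem is a non-high vowel (*fiko*, *kuta*).
*vavu*: last vowel = /u/, a high vowel → -uv → *vavuuv*.
The last vowel of *wulo* is /o/, which is a non-high vowel, so the suffix is -ek, giving *wuloek*.

vavuuv, wuloek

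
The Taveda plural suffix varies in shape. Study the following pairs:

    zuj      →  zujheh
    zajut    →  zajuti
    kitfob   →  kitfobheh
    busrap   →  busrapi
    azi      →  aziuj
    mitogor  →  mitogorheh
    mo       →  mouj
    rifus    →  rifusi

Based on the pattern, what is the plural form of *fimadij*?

The pattern is voicing of the final sound: -i when the stem ends in a voiceless consonant (*zajut*, *busrap*, *rifus*); -heh when the stem ends in a voiced consonant (*zuj*, *kitfob*, *mitogor*); -uj when the stem ends in a vowel (*azi*, *mo*).
*fimadij* — final sound /j/ (a voiced consonant) → -heh → *fimadijheh*.

fimadijheh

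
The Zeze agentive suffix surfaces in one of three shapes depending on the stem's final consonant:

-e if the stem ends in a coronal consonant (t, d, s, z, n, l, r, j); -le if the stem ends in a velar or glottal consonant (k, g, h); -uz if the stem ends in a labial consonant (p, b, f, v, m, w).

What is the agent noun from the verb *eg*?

egle

The final consonant of *eg* is /g/, which is velar/glottal, so the suffix is -le, giving *egle*.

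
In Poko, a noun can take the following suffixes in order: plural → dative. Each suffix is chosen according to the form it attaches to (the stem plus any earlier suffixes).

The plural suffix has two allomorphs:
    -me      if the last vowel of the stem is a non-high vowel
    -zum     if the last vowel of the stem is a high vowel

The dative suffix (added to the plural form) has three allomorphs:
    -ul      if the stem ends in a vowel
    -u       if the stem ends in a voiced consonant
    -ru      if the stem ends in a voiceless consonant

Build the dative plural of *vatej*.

The last vowel of *vatej* is /e/, which is a non-high vowel, so the plural suffix is -me, giving *vatejme*.
The final sound of the plural form *vatejme* is /e/, which is a vowel, so the dative suffix is -ul, giving *vatejmeul*.

vatejmeul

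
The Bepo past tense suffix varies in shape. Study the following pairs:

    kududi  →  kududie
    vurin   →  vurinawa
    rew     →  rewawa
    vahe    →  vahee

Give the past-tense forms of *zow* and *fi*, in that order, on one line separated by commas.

zowawa, fie

The alternation tracks the final sound of the stem — -awa when the stem ends in a consonant (*vurin*, *rew*); -e when the stem ends in a vowel (*kududi*, *vahe*).
The final sound of *zow* is /w/, which is a consonant, so the suffix is -awa, giving *zowawa*.
Since the final sound of *fi* is /i/ (a vowel), it takes -e, giving *fie*.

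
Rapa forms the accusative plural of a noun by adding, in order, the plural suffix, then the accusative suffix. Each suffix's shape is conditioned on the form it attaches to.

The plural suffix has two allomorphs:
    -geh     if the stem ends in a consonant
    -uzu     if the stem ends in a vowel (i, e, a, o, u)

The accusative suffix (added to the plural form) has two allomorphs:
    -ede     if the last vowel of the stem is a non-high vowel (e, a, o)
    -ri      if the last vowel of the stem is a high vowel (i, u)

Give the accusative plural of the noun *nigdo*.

nigdouzuri

*nigdo*: final sound = /o/, a vowel → -uzu → *nigdouzu*.
Since the last vowel of the plural form *nigdouzu* is /u/ (a high vowel), it takes -ri, giving *nigdouzuri*.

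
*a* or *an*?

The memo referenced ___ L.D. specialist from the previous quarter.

The indefinite article is chosen by the initial *sound* of the following word, not its spelling.
The initialism *L.D.* is read letter by letter; the first letter, L, is pronounced /ɛl/, which begins with a vowel sound.
So the article is *an*: The memo referenced an L.D. specialist from the previous quarter.

an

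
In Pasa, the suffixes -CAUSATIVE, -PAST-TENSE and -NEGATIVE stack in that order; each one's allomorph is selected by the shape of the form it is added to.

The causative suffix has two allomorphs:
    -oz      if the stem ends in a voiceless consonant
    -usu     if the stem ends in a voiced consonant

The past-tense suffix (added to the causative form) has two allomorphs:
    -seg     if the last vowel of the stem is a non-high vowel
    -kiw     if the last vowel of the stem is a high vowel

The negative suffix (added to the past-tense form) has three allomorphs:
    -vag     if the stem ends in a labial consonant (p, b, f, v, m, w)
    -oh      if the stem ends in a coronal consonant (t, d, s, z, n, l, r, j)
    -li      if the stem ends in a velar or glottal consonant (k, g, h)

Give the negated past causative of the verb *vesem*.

vesemusukiwvag

*vesem* — final consonant /m/ (voiced) → -usu → *vesemusu*.
The causative form *vesemusu*: last vowel = /u/, a high vowel → -kiw → *vesemusukiw*.
Since the final consonant of the past-tense form *vesemusukiw* is /w/ (labial), it takes -vag, giving *vesemusukiwvag*.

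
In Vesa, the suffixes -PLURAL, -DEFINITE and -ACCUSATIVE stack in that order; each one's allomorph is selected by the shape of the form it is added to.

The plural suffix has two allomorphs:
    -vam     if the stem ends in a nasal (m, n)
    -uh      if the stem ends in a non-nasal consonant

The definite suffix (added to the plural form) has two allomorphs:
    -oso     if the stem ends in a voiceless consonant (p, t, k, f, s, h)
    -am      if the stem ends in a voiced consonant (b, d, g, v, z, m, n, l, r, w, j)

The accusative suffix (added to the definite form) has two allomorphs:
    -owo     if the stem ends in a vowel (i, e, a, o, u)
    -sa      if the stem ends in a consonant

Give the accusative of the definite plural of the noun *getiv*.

getivuhosoowo

Since the final consonant of *getiv* is /v/ (non-nasal), it takes -uh, giving *getivuh*.
The plural form *getivuh*: final consonant = /h/, voiceless → -oso → *getivuhoso*.
The definite form *getivuhoso*: final sound = /o/, a vowel → -owo → *getivuhosoowo*.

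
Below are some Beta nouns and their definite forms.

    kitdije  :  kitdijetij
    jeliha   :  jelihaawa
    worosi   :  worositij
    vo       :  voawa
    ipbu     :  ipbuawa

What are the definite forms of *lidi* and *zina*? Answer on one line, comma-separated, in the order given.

Looking at the last vowel of each stem: -tij when the last vowel of the stem is a front vowel (*kitdije*, *worosi*); -awa when the last vowel of the stem is a back vowel (*jeliha*, *vo*, *ipbu*).
*lidi* — last vowel /i/ (a front vowel) → -tij → *liditij*.
Since the last vowel of *zina* is /a/ (a back vowel), it takes -awa, giving *zinaawa*.

liditij, zinaawa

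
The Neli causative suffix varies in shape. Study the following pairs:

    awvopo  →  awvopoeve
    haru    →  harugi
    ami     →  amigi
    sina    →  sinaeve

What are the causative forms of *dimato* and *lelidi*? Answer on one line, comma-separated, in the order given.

dimatoeve, lelidigi

The suffix is conditioned by the last vowel: -gi when the last vowel of the stem is a high vowel (*haru*, *ami*); -eve when the last vowel of the stem is a non-high vowel (*awvopo*, *sina*).
The last vowel of *dimato* is /o/, which is a non-high vowel, so the suffix is -eve, giving *dimatoeve*.
*lelidi*: last vowel = /i/, a high vowel → -gi → *lelidigi*.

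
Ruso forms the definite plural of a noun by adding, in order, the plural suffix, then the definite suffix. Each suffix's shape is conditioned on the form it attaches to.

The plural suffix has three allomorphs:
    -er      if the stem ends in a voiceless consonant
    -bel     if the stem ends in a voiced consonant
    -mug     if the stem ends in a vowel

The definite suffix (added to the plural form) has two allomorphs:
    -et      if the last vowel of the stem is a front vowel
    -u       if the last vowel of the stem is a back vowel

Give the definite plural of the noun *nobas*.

nobaseret

Since the final sound of *nobas* is /s/ (a voiceless consonant), it takes -er, giving *nobaser*.
The last vowel of the plural form *nobaser* is /e/, which is a front vowel, so the definite suffix is -et, giving *nobaseret*.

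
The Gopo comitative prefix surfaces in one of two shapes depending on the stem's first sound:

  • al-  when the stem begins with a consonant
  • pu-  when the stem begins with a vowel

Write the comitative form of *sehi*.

alsehi

The first sound of *sehi* is /s/, which is a consonant, so the prefix is al-, giving *alsehi*.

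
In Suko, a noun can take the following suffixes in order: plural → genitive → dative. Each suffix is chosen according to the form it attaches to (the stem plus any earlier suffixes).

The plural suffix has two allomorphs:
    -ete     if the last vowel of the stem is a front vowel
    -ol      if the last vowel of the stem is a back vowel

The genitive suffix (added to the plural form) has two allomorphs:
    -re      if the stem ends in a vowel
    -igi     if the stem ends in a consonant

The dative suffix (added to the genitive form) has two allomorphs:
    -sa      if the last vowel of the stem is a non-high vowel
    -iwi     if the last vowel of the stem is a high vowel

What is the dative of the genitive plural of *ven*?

veneteresa

The last vowel of *ven* is /e/, which is a front vowel, so the plural suffix is -ete, giving *venete*.
The plural form *venete*: final sound = /e/, a vowel → -re → *venetere*.
The genitive form *venetere* — last vowel /e/ (a non-high vowel) → -sa → *veneteresa*.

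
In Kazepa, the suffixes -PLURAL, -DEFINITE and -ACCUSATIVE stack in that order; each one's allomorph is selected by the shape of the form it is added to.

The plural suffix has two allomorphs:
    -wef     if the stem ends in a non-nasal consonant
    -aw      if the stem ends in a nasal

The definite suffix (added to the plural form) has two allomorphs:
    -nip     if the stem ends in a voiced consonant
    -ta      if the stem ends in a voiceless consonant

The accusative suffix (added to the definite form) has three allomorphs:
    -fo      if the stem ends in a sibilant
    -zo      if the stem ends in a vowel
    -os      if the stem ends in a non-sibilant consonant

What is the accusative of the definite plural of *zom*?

zomawnipos

Since the final consonant of *zom* is /m/ (a nasal), it takes -aw, giving *zomaw*.
The final consonant of the plural form *zomaw* is /w/, which is voiced, so the definite suffix is -nip, giving *zomawnip*.
The final sound of the definite form *zomawnip* is /p/, which is a non-sibilant consonant, so the accusative suffix is -os, giving *zomawnipos*.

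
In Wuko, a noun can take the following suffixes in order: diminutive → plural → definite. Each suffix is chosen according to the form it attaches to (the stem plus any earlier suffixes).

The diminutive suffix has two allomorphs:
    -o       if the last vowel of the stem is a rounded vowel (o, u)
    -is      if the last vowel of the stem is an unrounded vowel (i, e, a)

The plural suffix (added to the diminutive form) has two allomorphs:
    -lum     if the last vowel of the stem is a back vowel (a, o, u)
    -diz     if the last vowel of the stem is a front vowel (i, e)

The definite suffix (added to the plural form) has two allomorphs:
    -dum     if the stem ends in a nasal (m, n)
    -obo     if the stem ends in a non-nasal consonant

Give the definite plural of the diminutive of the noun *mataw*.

matawisdizobo

Since the last vowel of *mataw* is /a/ (an unrounded vowel), it takes -is, giving *matawis*.
The diminutive form *matawis*: last vowel = /i/, a front vowel → -diz → *matawisdiz*.
The final consonant of the plural form *matawisdiz* is /z/, which is non-nasal, so the definite suffix is -obo, giving *matawisdizobo*.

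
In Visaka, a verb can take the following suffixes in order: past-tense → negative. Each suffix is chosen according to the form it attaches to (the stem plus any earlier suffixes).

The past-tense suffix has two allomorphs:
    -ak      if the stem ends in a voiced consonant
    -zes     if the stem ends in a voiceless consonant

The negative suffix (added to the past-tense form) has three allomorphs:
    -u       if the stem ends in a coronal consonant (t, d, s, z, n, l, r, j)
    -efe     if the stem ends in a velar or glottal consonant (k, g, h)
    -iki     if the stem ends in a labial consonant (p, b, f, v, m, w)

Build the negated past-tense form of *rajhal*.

Since the final consonant of *rajhal* is /l/ (voiced), it takes -ak, giving *rajhalak*.
The past-tense form *rajhalak*: final consonant = /k/, velar/glottal → -efe → *rajhalakefe*.

rajhalakefe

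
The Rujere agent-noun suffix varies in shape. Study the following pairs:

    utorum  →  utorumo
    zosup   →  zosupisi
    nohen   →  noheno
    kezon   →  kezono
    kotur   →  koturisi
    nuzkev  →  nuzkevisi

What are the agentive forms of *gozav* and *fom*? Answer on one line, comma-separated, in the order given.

The alternation tracks the final consonant of the stem — -o when the stem ends in a nasal (*utorum*, *nohen*, *kezon*); -isi when the stem ends in a non-nasal consonant (*zosup*, *kotur*, *nuzkev*).
The final consonant of *gozav* is /v/, which is non-nasal, so the suffix is -isi, giving *gozavisi*.
The final consonant of *fom* is /m/, which is a nasal, so the suffix is -o, giving *fomo*.

gozavisi, fomo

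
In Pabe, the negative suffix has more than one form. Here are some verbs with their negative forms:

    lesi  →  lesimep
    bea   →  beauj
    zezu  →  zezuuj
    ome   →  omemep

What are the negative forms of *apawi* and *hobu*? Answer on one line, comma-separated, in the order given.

Looking at the last vowel of each stem: -mep when the last vowel of the stem is a front vowel (*lesi*, *ome*); -uj when the last vowel of the stem is a back vowel (*bea*, *zezu*).
*apawi*: last vowel = /i/, a front vowel → -mep → *apawimep*.
The last vowel of *hobu* is /u/, which is a back vowel, so the suffix is -uj, giving *hobuuj*.

apawimep, hobuuj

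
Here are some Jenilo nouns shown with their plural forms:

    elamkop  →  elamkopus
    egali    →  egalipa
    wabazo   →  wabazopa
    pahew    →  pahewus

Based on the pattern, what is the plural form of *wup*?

wupus

The suffix is conditioned by the final sound: -us when the stem ends in a consonant (*elamkop*, *pahew*); -pa when the stem ends in a vowel (*egali*, *wabazo*).
*wup* — final sound /p/ (a consonant) → -us → *wupus*.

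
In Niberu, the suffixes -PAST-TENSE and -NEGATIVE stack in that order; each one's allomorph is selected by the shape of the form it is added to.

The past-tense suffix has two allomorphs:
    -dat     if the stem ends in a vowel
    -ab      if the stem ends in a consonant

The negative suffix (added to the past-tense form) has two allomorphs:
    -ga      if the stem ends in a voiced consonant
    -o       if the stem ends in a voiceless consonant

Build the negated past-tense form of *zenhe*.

zenhedato

*zenhe* — final sound /e/ (a vowel) → -dat → *zenhedat*.
Since the final consonant of the past-tense form *zenhedat* is /t/ (voiceless), it takes -o, giving *zenhedato*.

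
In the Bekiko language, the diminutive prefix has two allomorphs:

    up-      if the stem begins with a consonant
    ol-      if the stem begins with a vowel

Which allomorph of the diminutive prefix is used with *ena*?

ol-

*ena* — first sound /e/ (a vowel) → ol-.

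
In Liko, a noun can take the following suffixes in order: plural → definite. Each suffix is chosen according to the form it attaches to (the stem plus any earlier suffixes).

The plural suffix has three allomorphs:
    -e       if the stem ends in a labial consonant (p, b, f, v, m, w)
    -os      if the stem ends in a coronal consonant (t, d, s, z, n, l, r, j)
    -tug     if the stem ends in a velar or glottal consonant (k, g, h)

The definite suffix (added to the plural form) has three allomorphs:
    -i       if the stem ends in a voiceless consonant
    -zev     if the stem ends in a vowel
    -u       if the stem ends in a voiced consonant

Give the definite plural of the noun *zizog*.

*zizog* — final consonant /g/ (velar/glottal) → -tug → *zizogtug*.
The plural form *zizogtug* — final sound /g/ (a voiced consonant) → -u → *zizogtugu*.

zizogtugu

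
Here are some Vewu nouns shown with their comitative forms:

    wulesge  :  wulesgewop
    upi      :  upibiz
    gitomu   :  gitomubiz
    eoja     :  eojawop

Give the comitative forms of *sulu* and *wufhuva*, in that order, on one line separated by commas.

sulubiz, wufhuvawop

The pattern is height harmony: -biz when the last vowel of the stem is a high vowel (*upi*, *gitomu*); -wop when the last vowel of the stem is a non-high vowel (*wulesge*, *eoja*).
*sulu*: last vowel = /u/, a high vowel → -biz → *sulubiz*.
Since the last vowel of *wufhuva* is /a/ (a non-high vowel), it takes -wop, giving *wufhuvawop*.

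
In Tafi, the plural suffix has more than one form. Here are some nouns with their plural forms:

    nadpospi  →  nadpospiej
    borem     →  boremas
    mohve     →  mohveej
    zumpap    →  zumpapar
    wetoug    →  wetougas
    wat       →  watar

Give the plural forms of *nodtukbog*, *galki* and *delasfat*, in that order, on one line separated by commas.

The suffix is conditioned by the final sound: -ar when the stem ends in a voiceless consonant (*zumpap*, *wat*); -as when the stem ends in a voiced consonant (*borem*, *wetoug*); -ej when the stem ends in a vowel (*nadpospi*, *mohve*).
*nodtukbog* — final sound /g/ (a voiced consonant) → -as → *nodtukbogas*.
*galki*: final sound = /i/, a vowel → -ej → *galkiej*.
The final sound of *delasfat* is /t/, which is a voiceless consonant, so the suffix is -ar, giving *delasfatar*.

nodtukbogas, galkiej, delasfatar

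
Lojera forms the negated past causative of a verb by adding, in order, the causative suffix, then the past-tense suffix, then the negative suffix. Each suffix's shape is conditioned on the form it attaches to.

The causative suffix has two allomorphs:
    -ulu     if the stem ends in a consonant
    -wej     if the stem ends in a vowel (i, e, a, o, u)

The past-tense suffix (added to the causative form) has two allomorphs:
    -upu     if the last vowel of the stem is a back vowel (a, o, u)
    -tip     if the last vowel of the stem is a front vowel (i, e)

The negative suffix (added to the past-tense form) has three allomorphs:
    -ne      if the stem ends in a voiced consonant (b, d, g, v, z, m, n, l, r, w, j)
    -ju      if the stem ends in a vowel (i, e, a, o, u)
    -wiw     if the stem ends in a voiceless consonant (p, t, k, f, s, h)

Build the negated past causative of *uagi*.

*uagi* — final sound /i/ (a vowel) → -wej → *uagiwej*.
The last vowel of the causative form *uagiwej* is /e/, which is a front vowel, so the past-tense suffix is -tip, giving *uagiwejtip*.
The final sound of the past-tense form *uagiwejtip* is /p/, which is a voiceless consonant, so the negative suffix is -wiw, giving *uagiwejtipwiw*.

uagiwejtipwiw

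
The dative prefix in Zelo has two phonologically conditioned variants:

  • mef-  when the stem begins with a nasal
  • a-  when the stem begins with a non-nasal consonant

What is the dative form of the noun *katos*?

*katos* — first consonant /k/ (non-nasal) → a- → *akatos*.

akatos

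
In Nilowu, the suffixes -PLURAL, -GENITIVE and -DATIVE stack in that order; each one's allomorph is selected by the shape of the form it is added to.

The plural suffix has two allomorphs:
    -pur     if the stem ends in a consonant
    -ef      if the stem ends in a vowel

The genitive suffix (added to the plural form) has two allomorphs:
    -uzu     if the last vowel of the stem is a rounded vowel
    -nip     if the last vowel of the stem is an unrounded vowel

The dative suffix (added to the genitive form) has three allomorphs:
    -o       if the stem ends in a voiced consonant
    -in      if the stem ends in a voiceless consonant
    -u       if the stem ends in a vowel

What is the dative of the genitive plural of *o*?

oefnipin

Since the final sound of *o* is /o/ (a vowel), it takes -ef, giving *oef*.
The plural form *oef* — last vowel /e/ (an unrounded vowel) → -nip → *oefnip*.
The genitive form *oefnip*: final sound = /p/, a voiceless consonant → -in → *oefnipin*.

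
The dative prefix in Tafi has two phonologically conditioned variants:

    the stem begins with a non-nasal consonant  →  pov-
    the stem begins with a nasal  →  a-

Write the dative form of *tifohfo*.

Since the first consonant of *tifohfo* is /t/ (non-nasal), it takes pov-, giving *povtifohfo*.

povtifohfo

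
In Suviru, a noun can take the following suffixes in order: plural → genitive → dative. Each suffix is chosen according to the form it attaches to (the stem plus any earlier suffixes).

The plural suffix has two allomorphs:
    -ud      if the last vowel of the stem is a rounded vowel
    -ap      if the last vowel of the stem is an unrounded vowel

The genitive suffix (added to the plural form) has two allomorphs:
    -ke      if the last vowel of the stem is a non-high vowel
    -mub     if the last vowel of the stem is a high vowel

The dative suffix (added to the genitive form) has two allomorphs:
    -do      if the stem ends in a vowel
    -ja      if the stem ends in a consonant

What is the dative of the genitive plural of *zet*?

The last vowel of *zet* is /e/, which is an unrounded vowel, so the plural suffix is -ap, giving *zetap*.
The plural form *zetap*: last vowel = /a/, a non-high vowel → -ke → *zetapke*.
The genitive form *zetapke*: final sound = /e/, a vowel → -do → *zetapkedo*.

zetapkedo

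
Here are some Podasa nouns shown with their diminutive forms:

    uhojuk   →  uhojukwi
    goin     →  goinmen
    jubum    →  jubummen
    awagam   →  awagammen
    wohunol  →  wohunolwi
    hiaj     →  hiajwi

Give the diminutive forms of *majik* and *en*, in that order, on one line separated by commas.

Looking at the final consonant of each stem: -men when the stem ends in a nasal (*goin*, *jubum*, *awagam*); -wi when the stem ends in a non-nasal consonant (*uhojuk*, *wohunol*, *hiaj*).
The final consonant of *majik* is /k/, which is non-nasal, so the suffix is -wi, giving *majikwi*.
Since the final consonant of *en* is /n/ (a nasal), it takes -men, giving *enmen*.

majikwi, enmen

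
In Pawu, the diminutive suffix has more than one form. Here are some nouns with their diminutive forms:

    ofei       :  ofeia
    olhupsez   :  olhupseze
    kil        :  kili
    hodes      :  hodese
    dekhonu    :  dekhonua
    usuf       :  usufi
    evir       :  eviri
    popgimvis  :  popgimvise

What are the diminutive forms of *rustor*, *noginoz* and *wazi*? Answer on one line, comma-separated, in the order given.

rustori, noginoze, wazia

The alternation tracks the final sound of the stem — -e when the stem ends in a sibilant (*olhupsez*, *hodes*, *popgimvis*); -i when the stem ends in a non-sibilant consonant (*kil*, *usuf*, *evir*); -a when the stem ends in a vowel (*ofei*, *dekhonu*).
The final sound of *rustor* is /r/, which is a non-sibilant consonant, so the suffix is -i, giving *rustori*.
The final sound of *noginoz* is /z/, which is a sibilant, so the suffix is -e, giving *noginoze*.
*wazi* — final sound /i/ (a vowel) → -a → *wazia*.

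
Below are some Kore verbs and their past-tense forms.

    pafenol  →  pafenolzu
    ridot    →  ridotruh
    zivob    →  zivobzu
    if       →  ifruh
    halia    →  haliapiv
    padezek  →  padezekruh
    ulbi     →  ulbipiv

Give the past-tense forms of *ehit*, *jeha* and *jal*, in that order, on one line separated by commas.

ehitruh, jehapiv, jalzu

The alternation tracks the final sound of the stem — -ruh when the stem ends in a voiceless consonant (*ridot*, *if*, *padezek*); -zu when the stem ends in a voiced consonant (*pafenol*, *zivob*); -piv when the stem ends in a vowel (*halia*, *ulbi*).
*ehit* — final sound /t/ (a voiceless consonant) → -ruh → *ehitruh*.
*jeha*: final sound = /a/, a vowel → -piv → *jehapiv*.
*jal*: final sound = /l/, a voiced consonant → -zu → *jalzu*.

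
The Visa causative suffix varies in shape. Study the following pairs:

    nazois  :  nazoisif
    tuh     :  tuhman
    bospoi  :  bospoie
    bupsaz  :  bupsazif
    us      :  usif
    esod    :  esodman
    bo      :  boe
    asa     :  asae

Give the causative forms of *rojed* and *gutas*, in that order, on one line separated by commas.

Looking at the final sound of each stem: -if when the stem ends in a sibilant (*nazois*, *bupsaz*, *us*); -man when the stem ends in a non-sibilant consonant (*tuh*, *esod*); -e when the stem ends in a vowel (*bospoi*, *bo*, *asa*).
The final sound of *rojed* is /d/, which is a non-sibilant consonant, so the suffix is -man, giving *rojedman*.
*gutas* — final sound /s/ (a sibilant) → -if → *gutasif*.

rojedman, gutasif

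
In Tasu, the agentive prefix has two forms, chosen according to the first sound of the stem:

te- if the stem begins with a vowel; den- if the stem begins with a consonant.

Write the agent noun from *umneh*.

*umneh* — first sound /u/ (a vowel) → te- → *teumneh*.

teumneh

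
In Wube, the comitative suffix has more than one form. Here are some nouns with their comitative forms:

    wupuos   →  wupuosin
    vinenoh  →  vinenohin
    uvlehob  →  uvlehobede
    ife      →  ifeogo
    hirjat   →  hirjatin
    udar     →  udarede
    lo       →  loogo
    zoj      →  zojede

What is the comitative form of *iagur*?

iagurede

The pattern is voicing of the final sound: -in when the stem ends in a voiceless consonant (*wupuos*, *vinenoh*, *hirjat*); -ede when the stem ends in a voiced consonant (*uvlehob*, *udar*, *zoj*); -ogo when the stem ends in a vowel (*ife*, *lo*).
*iagur*: final sound = /r/, a voiced consonant → -ede → *iagurede*.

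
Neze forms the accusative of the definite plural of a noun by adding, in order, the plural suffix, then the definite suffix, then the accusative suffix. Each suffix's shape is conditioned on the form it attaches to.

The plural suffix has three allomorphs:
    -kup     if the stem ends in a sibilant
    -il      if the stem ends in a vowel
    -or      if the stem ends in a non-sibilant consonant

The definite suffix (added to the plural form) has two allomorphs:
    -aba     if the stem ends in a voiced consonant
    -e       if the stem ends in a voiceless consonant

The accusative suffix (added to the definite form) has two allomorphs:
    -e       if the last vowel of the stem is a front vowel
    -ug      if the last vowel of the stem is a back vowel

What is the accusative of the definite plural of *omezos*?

omezoskupee

The final sound of *omezos* is /s/, which is a sibilant, so the plural suffix is -kup, giving *omezoskup*.
The plural form *omezoskup*: final consonant = /p/, voiceless → -e → *omezoskupe*.
The last vowel of the definite form *omezoskupe* is /e/, which is a front vowel, so the accusative suffix is -e, giving *omezoskupee*.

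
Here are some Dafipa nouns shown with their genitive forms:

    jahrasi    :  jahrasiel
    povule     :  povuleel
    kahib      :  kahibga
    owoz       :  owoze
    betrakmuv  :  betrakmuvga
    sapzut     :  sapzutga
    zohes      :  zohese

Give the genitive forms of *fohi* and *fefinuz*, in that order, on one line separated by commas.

fohiel, fefinuze

Looking at the final sound of each stem: -e when the stem ends in a sibilant (*owoz*, *zohes*); -ga when the stem ends in a non-sibilant consonant (*kahib*, *betrakmuv*, *sapzut*); -el when the stem ends in a vowel (*jahrasi*, *povule*).
*fohi* — final sound /i/ (a vowel) → -el → *fohiel*.
*fefinuz* — final sound /z/ (a sibilant) → -e → *fefinuze*.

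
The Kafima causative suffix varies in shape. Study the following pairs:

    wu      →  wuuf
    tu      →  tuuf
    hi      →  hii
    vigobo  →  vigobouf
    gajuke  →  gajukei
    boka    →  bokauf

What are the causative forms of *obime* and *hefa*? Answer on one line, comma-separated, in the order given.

obimei, hefauf

The alternation tracks the last vowel of the stem — -i when the last vowel of the stem is a front vowel (*hi*, *gajuke*); -uf when the last vowel of the stem is a back vowel (*wu*, *tu*, *vigobo*, *boka*).
The last vowel of *obime* is /e/, which is a front vowel, so the suffix is -i, giving *obimei*.
*hefa* — last vowel /a/ (a back vowel) → -uf → *hefauf*.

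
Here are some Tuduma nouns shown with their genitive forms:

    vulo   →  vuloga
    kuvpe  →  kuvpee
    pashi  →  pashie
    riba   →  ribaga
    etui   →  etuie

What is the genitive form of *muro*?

The alternation tracks the last vowel of the stem — -e when the last vowel of the stem is a front vowel (*kuvpe*, *pashi*, *etui*); -ga when the last vowel of the stem is a back vowel (*vulo*, *riba*).
Since the last vowel of *muro* is /o/ (a back vowel), it takes -ga, giving *muroga*.

muroga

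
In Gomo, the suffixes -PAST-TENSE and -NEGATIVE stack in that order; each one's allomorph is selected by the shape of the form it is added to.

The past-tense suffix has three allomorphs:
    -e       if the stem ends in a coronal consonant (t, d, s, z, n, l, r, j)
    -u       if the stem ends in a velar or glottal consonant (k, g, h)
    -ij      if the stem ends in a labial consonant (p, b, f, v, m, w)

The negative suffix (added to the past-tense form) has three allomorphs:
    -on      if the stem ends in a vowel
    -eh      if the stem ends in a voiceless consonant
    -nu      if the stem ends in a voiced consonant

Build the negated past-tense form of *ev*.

The final consonant of *ev* is /v/, which is labial, so the past-tense suffix is -ij, giving *evij*.
The past-tense form *evij*: final sound = /j/, a voiced consonant → -nu → *evijnu*.

evijnu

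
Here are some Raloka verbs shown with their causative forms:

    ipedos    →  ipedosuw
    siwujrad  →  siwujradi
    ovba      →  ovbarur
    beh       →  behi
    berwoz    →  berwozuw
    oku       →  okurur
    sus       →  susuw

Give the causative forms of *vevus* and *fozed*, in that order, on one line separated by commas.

vevusuw, fozedi

Looking at the final sound of each stem: -uw when the stem ends in a sibilant (*ipedos*, *berwoz*, *sus*); -i when the stem ends in a non-sibilant consonant (*siwujrad*, *beh*); -rur when the stem ends in a vowel (*ovba*, *oku*).
Since the final sound of *vevus* is /s/ (a sibilant), it takes -uw, giving *vevusuw*.
*fozed* — final sound /d/ (a non-sibilant consonant) → -i → *fozedi*.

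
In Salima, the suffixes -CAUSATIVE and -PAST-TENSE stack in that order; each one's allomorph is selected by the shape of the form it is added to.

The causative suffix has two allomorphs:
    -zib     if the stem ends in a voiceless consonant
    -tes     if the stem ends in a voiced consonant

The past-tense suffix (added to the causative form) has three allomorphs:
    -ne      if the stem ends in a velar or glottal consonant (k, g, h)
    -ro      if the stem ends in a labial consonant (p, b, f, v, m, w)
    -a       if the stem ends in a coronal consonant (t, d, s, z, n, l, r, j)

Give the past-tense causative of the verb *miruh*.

miruhzibro

The final consonant of *miruh* is /h/, which is voiceless, so the causative suffix is -zib, giving *miruhzib*.
The causative form *miruhzib*: final consonant = /b/, labial → -ro → *miruhzibro*.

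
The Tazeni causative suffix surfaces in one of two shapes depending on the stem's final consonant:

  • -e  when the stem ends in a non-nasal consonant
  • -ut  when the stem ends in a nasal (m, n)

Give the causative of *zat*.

The final consonant of *zat* is /t/, which is non-nasal, so the suffix is -e, giving *zate*.

zate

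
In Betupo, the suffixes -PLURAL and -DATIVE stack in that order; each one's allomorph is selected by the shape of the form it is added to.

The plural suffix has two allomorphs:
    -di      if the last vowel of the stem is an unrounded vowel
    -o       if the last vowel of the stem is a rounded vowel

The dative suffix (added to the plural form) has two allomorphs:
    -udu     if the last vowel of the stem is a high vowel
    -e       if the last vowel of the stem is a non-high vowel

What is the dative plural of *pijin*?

The last vowel of *pijin* is /i/, which is an unrounded vowel, so the plural suffix is -di, giving *pijindi*.
Since the last vowel of the plural form *pijindi* is /i/ (a high vowel), it takes -udu, giving *pijindiudu*.

pijindiudu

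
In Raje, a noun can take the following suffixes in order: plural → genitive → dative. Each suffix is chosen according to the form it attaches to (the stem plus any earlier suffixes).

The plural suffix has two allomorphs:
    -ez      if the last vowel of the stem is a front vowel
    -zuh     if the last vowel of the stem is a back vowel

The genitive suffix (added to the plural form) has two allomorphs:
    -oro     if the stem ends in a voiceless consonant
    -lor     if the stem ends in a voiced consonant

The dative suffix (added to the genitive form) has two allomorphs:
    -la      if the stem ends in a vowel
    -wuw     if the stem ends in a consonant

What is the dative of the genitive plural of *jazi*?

*jazi* — last vowel /i/ (a front vowel) → -ez → *jaziez*.
The plural form *jaziez*: final consonant = /z/, voiced → -lor → *jaziezlor*.
The final sound of the genitive form *jaziezlor* is /r/, which is a consonant, so the dative suffix is -wuw, giving *jaziezlorwuw*.

jaziezlorwuw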